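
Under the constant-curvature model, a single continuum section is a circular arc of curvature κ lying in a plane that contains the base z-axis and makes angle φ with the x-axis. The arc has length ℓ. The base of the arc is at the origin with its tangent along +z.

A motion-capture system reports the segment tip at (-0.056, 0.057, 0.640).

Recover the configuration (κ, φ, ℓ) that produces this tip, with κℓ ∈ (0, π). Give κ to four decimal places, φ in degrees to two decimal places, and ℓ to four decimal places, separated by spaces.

ρ = √(x²+y²) = √(-0.056² + 0.057²) = 0.07991
φ = atan2(y, x) mod 360° = atan2(0.057, -0.056) = 134.4930°
|p|² = ρ² + z² = 0.07991² + 0.640² = 0.41598
κ = 2ρ / |p|² = 2×0.07991 / 0.41598 = 0.38418
θ = 2·atan2(ρ, z) = 2·atan2(0.07991, 0.640) = 0.24842 rad
ℓ = θ/κ = 0.24842/0.38418 = 0.64663

0.3842 134.49 0.6466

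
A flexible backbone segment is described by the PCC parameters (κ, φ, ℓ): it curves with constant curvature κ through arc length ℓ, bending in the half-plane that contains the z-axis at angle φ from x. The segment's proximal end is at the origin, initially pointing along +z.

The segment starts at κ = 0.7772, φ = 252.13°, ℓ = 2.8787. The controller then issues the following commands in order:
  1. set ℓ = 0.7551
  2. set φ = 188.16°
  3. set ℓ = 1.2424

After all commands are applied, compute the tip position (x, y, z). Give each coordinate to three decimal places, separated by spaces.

-0.549 -0.079 1.058

initial: κ=0.7772, φ=252.13°, ℓ=2.8787
cmd 1: set ℓ=0.7551 → (κ,φ,ℓ)=(0.7772,252.13°,0.7551) → tip=(-0.0661,-0.2049,0.7125)
cmd 2: set φ=188.16° → (κ,φ,ℓ)=(0.7772,188.16°,0.7551) → tip=(-0.2131,-0.0306,0.7125)
cmd 3: set ℓ=1.2424 → (κ,φ,ℓ)=(0.7772,188.16°,1.2424) → tip=(-0.5490,-0.0787,1.0581)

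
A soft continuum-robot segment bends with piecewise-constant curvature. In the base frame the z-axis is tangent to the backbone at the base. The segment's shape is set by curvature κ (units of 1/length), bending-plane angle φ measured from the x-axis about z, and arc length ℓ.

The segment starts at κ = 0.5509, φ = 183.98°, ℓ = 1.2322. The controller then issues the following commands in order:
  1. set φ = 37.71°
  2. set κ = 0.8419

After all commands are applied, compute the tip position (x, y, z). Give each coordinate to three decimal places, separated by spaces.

initial: κ=0.5509, φ=183.98°, ℓ=1.2322
cmd 1: set φ=37.71° → (κ,φ,ℓ)=(0.5509,37.71°,1.2322) → tip=(0.3183,0.2461,1.1397)
cmd 2: set κ=0.8419 → (κ,φ,ℓ)=(0.8419,37.71°,1.2322) → tip=(0.4619,0.3571,1.0228)

0.462 0.357 1.023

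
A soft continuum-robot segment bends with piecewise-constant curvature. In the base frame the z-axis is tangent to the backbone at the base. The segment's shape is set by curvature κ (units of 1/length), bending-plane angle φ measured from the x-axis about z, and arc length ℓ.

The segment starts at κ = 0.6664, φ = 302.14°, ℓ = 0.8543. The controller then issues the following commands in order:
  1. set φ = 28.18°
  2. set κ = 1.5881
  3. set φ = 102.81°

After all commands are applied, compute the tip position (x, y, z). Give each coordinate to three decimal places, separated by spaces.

initial: κ=0.6664, φ=302.14°, ℓ=0.8543
cmd 1: set φ=28.18° → (κ,φ,ℓ)=(0.6664,28.18°,0.8543) → tip=(0.2086,0.1118,0.8089)
cmd 2: set κ=1.5881 → (κ,φ,ℓ)=(1.5881,28.18°,0.8543) → tip=(0.4371,0.2342,0.6153)
cmd 3: set φ=102.81° → (κ,φ,ℓ)=(1.5881,102.81°,0.8543) → tip=(-0.1100,0.4836,0.6153)

-0.110 0.484 0.615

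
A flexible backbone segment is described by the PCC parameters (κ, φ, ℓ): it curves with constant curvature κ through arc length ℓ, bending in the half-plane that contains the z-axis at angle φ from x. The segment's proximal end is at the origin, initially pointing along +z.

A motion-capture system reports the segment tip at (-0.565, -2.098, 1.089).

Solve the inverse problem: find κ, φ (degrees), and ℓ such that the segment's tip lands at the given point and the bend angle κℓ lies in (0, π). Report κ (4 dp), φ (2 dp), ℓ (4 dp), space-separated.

ρ = √(x²+y²) = √(-0.565² + -2.098²) = 2.17275
φ = atan2(y, x) mod 360° = atan2(-2.098, -0.565) = 254.9276°
|p|² = ρ² + z² = 2.17275² + 1.089² = 5.90675
κ = 2ρ / |p|² = 2×2.17275 / 5.90675 = 0.73568
θ = 2·atan2(ρ, z) = 2·atan2(2.17275, 1.089) = 2.21236 rad
ℓ = θ/κ = 2.21236/0.73568 = 3.00723

0.7357 254.93 3.0072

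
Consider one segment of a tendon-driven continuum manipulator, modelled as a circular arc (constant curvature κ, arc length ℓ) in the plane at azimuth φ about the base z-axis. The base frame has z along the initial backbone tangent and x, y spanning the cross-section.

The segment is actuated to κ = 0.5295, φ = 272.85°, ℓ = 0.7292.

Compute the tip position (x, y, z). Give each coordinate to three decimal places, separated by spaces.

0.007 -0.139 0.711

θ = κ·ℓ = 0.5295 × 0.7292 = 0.38611 rad
ρ = (1 − cos θ)/κ = (1 − 0.92638)/0.5295 = 0.13904
z = sin θ / κ = 0.37659/0.5295 = 0.71122
x = ρ cos φ = 0.13904 × cos(272.85°) = 0.00691
y = ρ sin φ = 0.13904 × sin(272.85°) = -0.13886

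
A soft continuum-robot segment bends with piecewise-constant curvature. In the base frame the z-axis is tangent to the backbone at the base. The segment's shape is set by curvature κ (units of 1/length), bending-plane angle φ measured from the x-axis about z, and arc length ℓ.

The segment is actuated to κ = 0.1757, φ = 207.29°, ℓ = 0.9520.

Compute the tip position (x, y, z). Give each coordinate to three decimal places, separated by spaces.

-0.071 -0.036 0.948

θ = κ·ℓ = 0.1757 × 0.9520 = 0.16727 rad
ρ = (1 − cos θ)/κ = (1 − 0.98604)/0.1757 = 0.07943
z = sin θ / κ = 0.16649/0.1757 = 0.94757
x = ρ cos φ = 0.07943 × cos(207.29°) = -0.07059
y = ρ sin φ = 0.07943 × sin(207.29°) = -0.03642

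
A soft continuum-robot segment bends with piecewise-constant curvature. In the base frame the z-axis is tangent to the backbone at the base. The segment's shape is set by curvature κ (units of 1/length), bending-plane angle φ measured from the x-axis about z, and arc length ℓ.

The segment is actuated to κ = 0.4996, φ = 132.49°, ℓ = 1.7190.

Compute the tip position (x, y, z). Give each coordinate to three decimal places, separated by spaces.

θ = κ·ℓ = 0.4996 × 1.7190 = 0.85881 rad
ρ = (1 − cos θ)/κ = (1 − 0.65334)/0.4996 = 0.69388
z = sin θ / κ = 0.75707/0.4996 = 1.51535
x = ρ cos φ = 0.69388 × cos(132.49°) = -0.46869
y = ρ sin φ = 0.69388 × sin(132.49°) = 0.51166

-0.469 0.512 1.515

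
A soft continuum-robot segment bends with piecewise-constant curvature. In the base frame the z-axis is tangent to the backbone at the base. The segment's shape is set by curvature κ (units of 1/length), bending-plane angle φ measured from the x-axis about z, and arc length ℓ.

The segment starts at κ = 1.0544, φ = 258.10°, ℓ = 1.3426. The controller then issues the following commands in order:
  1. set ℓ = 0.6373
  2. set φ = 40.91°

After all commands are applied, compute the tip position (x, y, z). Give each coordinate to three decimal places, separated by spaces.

initial: κ=1.0544, φ=258.10°, ℓ=1.3426
cmd 1: set ℓ=0.6373 → (κ,φ,ℓ)=(1.0544,258.10°,0.6373) → tip=(-0.0425,-0.2018,0.5904)
cmd 2: set φ=40.91° → (κ,φ,ℓ)=(1.0544,40.91°,0.6373) → tip=(0.1558,0.1350,0.5904)

0.156 0.135 0.590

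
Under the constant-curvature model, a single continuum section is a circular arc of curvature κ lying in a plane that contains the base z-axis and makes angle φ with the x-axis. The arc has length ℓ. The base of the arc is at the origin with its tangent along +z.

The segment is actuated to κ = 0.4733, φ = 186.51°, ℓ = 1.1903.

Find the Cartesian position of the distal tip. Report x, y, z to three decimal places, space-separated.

-0.324 -0.037 1.128

θ = κ·ℓ = 0.4733 × 1.1903 = 0.56337 rad
ρ = (1 − cos θ)/κ = (1 − 0.84546)/0.4733 = 0.32651
z = sin θ / κ = 0.53404/0.4733 = 1.12833
x = ρ cos φ = 0.32651 × cos(186.51°) = -0.32441
y = ρ sin φ = 0.32651 × sin(186.51°) = -0.03702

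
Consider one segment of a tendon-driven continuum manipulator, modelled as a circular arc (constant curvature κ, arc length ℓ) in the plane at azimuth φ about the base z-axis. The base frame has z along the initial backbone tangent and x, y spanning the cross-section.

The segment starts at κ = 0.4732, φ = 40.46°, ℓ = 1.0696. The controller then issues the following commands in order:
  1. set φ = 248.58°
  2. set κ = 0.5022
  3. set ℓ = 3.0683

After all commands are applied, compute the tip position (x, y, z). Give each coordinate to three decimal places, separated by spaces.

initial: κ=0.4732, φ=40.46°, ℓ=1.0696
cmd 1: set φ=248.58° → (κ,φ,ℓ)=(0.4732,248.58°,1.0696) → tip=(-0.0968,-0.2467,1.0245)
cmd 2: set κ=0.5022 → (κ,φ,ℓ)=(0.5022,248.58°,1.0696) → tip=(-0.1024,-0.2611,1.0189)
cmd 3: set ℓ=3.0683 → (κ,φ,ℓ)=(0.5022,248.58°,3.0683) → tip=(-0.7055,-1.7983,1.9903)

-0.705 -1.798 1.990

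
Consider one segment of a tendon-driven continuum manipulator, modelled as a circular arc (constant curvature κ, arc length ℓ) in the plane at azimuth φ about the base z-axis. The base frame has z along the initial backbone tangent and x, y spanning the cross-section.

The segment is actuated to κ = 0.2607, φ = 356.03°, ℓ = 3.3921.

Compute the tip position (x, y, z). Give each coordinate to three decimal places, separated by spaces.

1.401 -0.097 2.967

θ = κ·ℓ = 0.2607 × 3.3921 = 0.88432 rad
ρ = (1 − cos θ)/κ = (1 − 0.63382)/0.2607 = 1.40462
z = sin θ / κ = 0.77348/0.2607 = 2.96695
x = ρ cos φ = 1.40462 × cos(356.03°) = 1.40125
y = ρ sin φ = 1.40462 × sin(356.03°) = -0.09725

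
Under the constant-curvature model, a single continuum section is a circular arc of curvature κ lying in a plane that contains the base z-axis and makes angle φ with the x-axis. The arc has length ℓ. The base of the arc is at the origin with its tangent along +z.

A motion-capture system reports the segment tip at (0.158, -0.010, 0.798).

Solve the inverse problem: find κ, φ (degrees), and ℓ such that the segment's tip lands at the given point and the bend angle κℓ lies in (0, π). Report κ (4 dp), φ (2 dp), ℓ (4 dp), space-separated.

ρ = √(x²+y²) = √(0.158² + -0.010²) = 0.15832
φ = atan2(y, x) mod 360° = atan2(-0.010, 0.158) = 356.3785°
|p|² = ρ² + z² = 0.15832² + 0.798² = 0.66187
κ = 2ρ / |p|² = 2×0.15832 / 0.66187 = 0.47839
θ = 2·atan2(ρ, z) = 2·atan2(0.15832, 0.798) = 0.39170 rad
ℓ = θ/κ = 0.39170/0.47839 = 0.81878

0.4784 356.38 0.8188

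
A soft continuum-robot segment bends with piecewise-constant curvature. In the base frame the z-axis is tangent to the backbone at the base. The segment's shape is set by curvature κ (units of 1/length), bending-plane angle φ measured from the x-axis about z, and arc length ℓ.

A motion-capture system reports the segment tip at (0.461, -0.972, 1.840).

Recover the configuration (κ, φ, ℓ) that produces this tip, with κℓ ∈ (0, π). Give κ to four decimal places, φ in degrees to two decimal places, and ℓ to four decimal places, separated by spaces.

0.4736 295.37 2.2342

ρ = √(x²+y²) = √(0.461² + -0.972²) = 1.07578
φ = atan2(y, x) mod 360° = atan2(-0.972, 0.461) = 295.3740°
|p|² = ρ² + z² = 1.07578² + 1.840² = 4.54291
κ = 2ρ / |p|² = 2×1.07578 / 4.54291 = 0.47361
θ = 2·atan2(ρ, z) = 2·atan2(1.07578, 1.840) = 1.05813 rad
ℓ = θ/κ = 1.05813/0.47361 = 2.23419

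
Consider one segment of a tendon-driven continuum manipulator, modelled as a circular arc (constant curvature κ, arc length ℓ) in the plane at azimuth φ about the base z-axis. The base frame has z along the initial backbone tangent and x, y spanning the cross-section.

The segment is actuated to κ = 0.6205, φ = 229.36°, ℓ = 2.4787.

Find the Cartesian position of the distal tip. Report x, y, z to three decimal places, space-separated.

-1.015 -1.183 1.611

θ = κ·ℓ = 0.6205 × 2.4787 = 1.53803 rad
ρ = (1 − cos θ)/κ = (1 − 0.03276)/0.6205 = 1.55881
z = sin θ / κ = 0.99946/0.6205 = 1.61074
x = ρ cos φ = 1.55881 × cos(229.36°) = -1.01526
y = ρ sin φ = 1.55881 × sin(229.36°) = -1.18285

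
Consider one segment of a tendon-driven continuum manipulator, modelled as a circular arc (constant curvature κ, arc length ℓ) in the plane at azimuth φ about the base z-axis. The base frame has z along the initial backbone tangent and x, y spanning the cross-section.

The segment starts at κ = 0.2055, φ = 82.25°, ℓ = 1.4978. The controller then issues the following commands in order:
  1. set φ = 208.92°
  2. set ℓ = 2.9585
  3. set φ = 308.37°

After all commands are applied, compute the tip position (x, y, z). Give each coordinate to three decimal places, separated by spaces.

initial: κ=0.2055, φ=82.25°, ℓ=1.4978
cmd 1: set φ=208.92° → (κ,φ,ℓ)=(0.2055,208.92°,1.4978) → tip=(-0.2002,-0.1106,1.4743)
cmd 2: set ℓ=2.9585 → (κ,φ,ℓ)=(0.2055,208.92°,2.9585) → tip=(-0.7632,-0.4217,2.7796)
cmd 3: set φ=308.37° → (κ,φ,ℓ)=(0.2055,308.37°,2.9585) → tip=(0.5413,-0.6836,2.7796)

0.541 -0.684 2.780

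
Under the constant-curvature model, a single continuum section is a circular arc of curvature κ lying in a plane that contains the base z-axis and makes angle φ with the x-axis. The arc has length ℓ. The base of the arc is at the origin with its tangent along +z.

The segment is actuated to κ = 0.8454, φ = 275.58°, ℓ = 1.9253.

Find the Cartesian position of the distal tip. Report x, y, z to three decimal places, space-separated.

0.122 -1.244 1.181

θ = κ·ℓ = 0.8454 × 1.9253 = 1.62765 rad
ρ = (1 − cos θ)/κ = (1 − -0.05682)/0.8454 = 1.25008
z = sin θ / κ = 0.99838/0.8454 = 1.18096
x = ρ cos φ = 1.25008 × cos(275.58°) = 0.12155
y = ρ sin φ = 1.25008 × sin(275.58°) = -1.24416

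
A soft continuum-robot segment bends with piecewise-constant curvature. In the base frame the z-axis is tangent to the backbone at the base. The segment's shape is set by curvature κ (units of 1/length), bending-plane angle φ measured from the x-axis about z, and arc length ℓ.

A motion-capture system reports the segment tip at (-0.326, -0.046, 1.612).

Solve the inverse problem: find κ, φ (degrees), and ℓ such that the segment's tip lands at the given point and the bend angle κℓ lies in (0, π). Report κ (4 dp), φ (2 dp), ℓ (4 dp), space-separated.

ρ = √(x²+y²) = √(-0.326² + -0.046²) = 0.32923
φ = atan2(y, x) mod 360° = atan2(-0.046, -0.326) = 188.0317°
|p|² = ρ² + z² = 0.32923² + 1.612² = 2.70694
κ = 2ρ / |p|² = 2×0.32923 / 2.70694 = 0.24325
θ = 2·atan2(ρ, z) = 2·atan2(0.32923, 1.612) = 0.40293 rad
ℓ = θ/κ = 0.40293/0.24325 = 1.65646

0.2432 188.03 1.6565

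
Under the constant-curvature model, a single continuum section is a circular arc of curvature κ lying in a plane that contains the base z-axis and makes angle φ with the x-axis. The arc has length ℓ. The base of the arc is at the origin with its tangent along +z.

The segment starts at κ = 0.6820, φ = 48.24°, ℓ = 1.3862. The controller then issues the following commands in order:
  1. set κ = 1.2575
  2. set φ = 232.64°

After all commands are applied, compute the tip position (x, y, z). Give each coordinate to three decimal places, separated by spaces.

initial: κ=0.6820, φ=48.24°, ℓ=1.3862
cmd 1: set κ=1.2575 → (κ,φ,ℓ)=(1.2575,48.24°,1.3862) → tip=(0.6205,0.6949,0.7834)
cmd 2: set φ=232.64° → (κ,φ,ℓ)=(1.2575,232.64°,1.3862) → tip=(-0.5653,-0.7405,0.7834)

-0.565 -0.740 0.783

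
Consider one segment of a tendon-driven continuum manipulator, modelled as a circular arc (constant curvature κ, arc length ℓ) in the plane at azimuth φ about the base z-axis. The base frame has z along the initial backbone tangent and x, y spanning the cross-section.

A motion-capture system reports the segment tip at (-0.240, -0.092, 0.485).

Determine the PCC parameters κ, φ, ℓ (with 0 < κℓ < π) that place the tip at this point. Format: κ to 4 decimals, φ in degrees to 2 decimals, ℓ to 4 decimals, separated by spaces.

1.7062 200.97 0.5712

ρ = √(x²+y²) = √(-0.240² + -0.092²) = 0.25703
φ = atan2(y, x) mod 360° = atan2(-0.092, -0.240) = 200.9735°
|p|² = ρ² + z² = 0.25703² + 0.485² = 0.30129
κ = 2ρ / |p|² = 2×0.25703 / 0.30129 = 1.70620
θ = 2·atan2(ρ, z) = 2·atan2(0.25703, 0.485) = 0.97465 rad
ℓ = θ/κ = 0.97465/1.70620 = 0.57124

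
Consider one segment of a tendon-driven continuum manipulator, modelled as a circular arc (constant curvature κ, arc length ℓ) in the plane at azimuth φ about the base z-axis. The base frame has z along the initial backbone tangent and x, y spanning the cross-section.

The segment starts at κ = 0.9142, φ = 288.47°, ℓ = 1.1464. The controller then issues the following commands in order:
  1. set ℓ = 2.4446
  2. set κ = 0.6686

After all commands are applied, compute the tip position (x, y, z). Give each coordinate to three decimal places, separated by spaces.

initial: κ=0.9142, φ=288.47°, ℓ=1.1464
cmd 1: set ℓ=2.4446 → (κ,φ,ℓ)=(0.9142,288.47°,2.4446) → tip=(0.5601,-1.6769,0.8614)
cmd 2: set κ=0.6686 → (κ,φ,ℓ)=(0.6686,288.47°,2.4446) → tip=(0.5040,-1.5089,1.4926)

0.504 -1.509 1.493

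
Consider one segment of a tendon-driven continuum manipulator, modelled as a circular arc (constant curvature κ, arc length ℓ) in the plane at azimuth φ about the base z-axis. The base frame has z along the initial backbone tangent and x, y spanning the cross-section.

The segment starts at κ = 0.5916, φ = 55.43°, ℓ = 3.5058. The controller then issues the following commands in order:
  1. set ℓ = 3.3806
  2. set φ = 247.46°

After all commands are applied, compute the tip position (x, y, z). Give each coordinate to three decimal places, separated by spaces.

initial: κ=0.5916, φ=55.43°, ℓ=3.5058
cmd 1: set ℓ=3.3806 → (κ,φ,ℓ)=(0.5916,55.43°,3.3806) → tip=(1.3582,1.9711,1.5370)
cmd 2: set φ=247.46° → (κ,φ,ℓ)=(0.5916,247.46°,3.3806) → tip=(-0.9176,-2.2109,1.5370)

-0.918 -2.211 1.537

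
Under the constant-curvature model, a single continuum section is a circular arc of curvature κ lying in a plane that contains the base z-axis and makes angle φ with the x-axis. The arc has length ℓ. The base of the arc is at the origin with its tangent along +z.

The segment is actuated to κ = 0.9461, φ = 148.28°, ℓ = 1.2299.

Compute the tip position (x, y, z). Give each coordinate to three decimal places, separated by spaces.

θ = κ·ℓ = 0.9461 × 1.2299 = 1.16361 rad
ρ = (1 − cos θ)/κ = (1 − 0.39603)/0.9461 = 0.63838
z = sin θ / κ = 0.91824/0.9461 = 0.97055
x = ρ cos φ = 0.63838 × cos(148.28°) = -0.54302
y = ρ sin φ = 0.63838 × sin(148.28°) = 0.33564

-0.543 0.336 0.971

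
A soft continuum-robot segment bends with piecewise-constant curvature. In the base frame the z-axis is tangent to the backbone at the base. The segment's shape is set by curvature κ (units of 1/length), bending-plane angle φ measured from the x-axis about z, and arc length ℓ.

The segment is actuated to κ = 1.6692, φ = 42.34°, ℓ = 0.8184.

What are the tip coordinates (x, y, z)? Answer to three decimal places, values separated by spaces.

θ = κ·ℓ = 1.6692 × 0.8184 = 1.36607 rad
ρ = (1 − cos θ)/κ = (1 − 0.20330)/1.6692 = 0.47730
z = sin θ / κ = 0.97912/1.6692 = 0.58658
x = ρ cos φ = 0.47730 × cos(42.34°) = 0.35280
y = ρ sin φ = 0.47730 × sin(42.34°) = 0.32147

0.353 0.321 0.587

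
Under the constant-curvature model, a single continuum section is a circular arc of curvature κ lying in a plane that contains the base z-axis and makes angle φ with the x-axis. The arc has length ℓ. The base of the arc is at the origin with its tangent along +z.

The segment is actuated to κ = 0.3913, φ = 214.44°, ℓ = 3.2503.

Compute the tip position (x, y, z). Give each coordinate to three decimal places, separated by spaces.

-1.487 -1.020 2.442

θ = κ·ℓ = 0.3913 × 3.2503 = 1.27184 rad
ρ = (1 − cos θ)/κ = (1 − 0.29452)/0.3913 = 1.80291
z = sin θ / κ = 0.95565/0.3913 = 2.44223
x = ρ cos φ = 1.80291 × cos(214.44°) = -1.48690
y = ρ sin φ = 1.80291 × sin(214.44°) = -1.01962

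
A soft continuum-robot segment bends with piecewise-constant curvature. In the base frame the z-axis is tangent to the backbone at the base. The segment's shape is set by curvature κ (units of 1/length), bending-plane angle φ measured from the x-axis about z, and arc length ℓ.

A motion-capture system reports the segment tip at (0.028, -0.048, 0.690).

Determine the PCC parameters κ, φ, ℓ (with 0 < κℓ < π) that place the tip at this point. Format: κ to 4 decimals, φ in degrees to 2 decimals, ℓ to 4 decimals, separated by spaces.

ρ = √(x²+y²) = √(0.028² + -0.048²) = 0.05557
φ = atan2(y, x) mod 360° = atan2(-0.048, 0.028) = 300.2564°
|p|² = ρ² + z² = 0.05557² + 0.690² = 0.47919
κ = 2ρ / |p|² = 2×0.05557 / 0.47919 = 0.23193
θ = 2·atan2(ρ, z) = 2·atan2(0.05557, 0.690) = 0.16072 rad
ℓ = θ/κ = 0.16072/0.23193 = 0.69298

0.2319 300.26 0.6930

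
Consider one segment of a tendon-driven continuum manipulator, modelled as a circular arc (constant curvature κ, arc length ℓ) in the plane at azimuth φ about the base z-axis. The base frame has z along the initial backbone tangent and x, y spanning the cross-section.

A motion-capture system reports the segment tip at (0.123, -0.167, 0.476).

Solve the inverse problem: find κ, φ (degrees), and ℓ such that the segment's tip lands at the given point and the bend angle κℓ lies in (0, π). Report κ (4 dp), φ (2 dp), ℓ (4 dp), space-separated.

1.5387 306.37 0.5341

ρ = √(x²+y²) = √(0.123² + -0.167²) = 0.20741
φ = atan2(y, x) mod 360° = atan2(-0.167, 0.123) = 306.3726°
|p|² = ρ² + z² = 0.20741² + 0.476² = 0.26959
κ = 2ρ / |p|² = 2×0.20741 / 0.26959 = 1.53867
θ = 2·atan2(ρ, z) = 2·atan2(0.20741, 0.476) = 0.82185 rad
ℓ = θ/κ = 0.82185/1.53867 = 0.53413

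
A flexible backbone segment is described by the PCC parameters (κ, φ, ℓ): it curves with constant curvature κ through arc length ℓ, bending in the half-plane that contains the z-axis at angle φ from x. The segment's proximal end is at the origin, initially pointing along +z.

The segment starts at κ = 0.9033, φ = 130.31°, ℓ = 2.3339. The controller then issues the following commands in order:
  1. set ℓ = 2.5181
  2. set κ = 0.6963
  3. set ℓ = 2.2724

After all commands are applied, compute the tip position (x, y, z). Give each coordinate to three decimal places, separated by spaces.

-0.940 1.108 1.436

initial: κ=0.9033, φ=130.31°, ℓ=2.3339
cmd 1: set ℓ=2.5181 → (κ,φ,ℓ)=(0.9033,130.31°,2.5181) → tip=(-1.1796,1.3905,0.8440)
cmd 2: set κ=0.6963 → (κ,φ,ℓ)=(0.6963,130.31°,2.5181) → tip=(-1.0978,1.2940,1.4123)
cmd 3: set ℓ=2.2724 → (κ,φ,ℓ)=(0.6963,130.31°,2.2724) → tip=(-0.9397,1.1077,1.4361)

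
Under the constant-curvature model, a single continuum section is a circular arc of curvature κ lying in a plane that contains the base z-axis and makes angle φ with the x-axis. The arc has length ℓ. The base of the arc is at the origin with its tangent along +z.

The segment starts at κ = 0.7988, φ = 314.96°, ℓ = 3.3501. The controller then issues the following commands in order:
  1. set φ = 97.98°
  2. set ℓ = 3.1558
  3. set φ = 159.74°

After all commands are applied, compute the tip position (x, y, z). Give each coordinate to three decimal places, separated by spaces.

-2.130 0.786 0.728

initial: κ=0.7988, φ=314.96°, ℓ=3.3501
cmd 1: set φ=97.98° → (κ,φ,ℓ)=(0.7988,97.98°,3.3501) → tip=(-0.3291,2.3476,0.5620)
cmd 2: set ℓ=3.1558 → (κ,φ,ℓ)=(0.7988,97.98°,3.1558) → tip=(-0.3152,2.2482,0.7281)
cmd 3: set φ=159.74° → (κ,φ,ℓ)=(0.7988,159.74°,3.1558) → tip=(-2.1298,0.7861,0.7281)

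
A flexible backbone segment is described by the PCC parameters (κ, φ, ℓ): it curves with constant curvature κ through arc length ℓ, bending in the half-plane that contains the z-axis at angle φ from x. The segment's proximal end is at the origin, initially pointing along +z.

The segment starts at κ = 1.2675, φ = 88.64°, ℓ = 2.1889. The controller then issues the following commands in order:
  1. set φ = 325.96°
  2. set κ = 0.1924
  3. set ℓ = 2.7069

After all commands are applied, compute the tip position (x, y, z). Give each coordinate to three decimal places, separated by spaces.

initial: κ=1.2675, φ=88.64°, ℓ=2.1889
cmd 1: set φ=325.96° → (κ,φ,ℓ)=(1.2675,325.96°,2.1889) → tip=(1.2640,-0.8538,0.2832)
cmd 2: set κ=0.1924 → (κ,φ,ℓ)=(0.1924,325.96°,2.1889) → tip=(0.3763,-0.2542,2.1248)
cmd 3: set ℓ=2.7069 → (κ,φ,ℓ)=(0.1924,325.96°,2.7069) → tip=(0.5710,-0.3857,2.5862)

0.571 -0.386 2.586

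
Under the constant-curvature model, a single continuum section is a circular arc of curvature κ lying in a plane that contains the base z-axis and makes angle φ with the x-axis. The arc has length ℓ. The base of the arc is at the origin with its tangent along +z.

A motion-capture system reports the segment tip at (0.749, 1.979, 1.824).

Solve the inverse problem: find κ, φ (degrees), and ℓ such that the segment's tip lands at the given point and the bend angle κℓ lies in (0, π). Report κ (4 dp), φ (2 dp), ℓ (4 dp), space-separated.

0.5423 69.27 3.1696

ρ = √(x²+y²) = √(0.749² + 1.979²) = 2.11600
φ = atan2(y, x) mod 360° = atan2(1.979, 0.749) = 69.2696°
|p|² = ρ² + z² = 2.11600² + 1.824² = 7.80442
κ = 2ρ / |p|² = 2×2.11600 / 7.80442 = 0.54226
θ = 2·atan2(ρ, z) = 2·atan2(2.11600, 1.824) = 1.71875 rad
ℓ = θ/κ = 1.71875/0.54226 = 3.16962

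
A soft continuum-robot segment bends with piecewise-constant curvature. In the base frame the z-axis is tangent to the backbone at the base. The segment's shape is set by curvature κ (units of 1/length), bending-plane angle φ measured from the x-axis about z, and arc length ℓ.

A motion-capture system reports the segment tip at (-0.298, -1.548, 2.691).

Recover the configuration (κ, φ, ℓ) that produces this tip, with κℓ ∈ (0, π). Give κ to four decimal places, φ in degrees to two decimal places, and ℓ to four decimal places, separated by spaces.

ρ = √(x²+y²) = √(-0.298² + -1.548²) = 1.57642
φ = atan2(y, x) mod 360° = atan2(-1.548, -0.298) = 259.1035°
|p|² = ρ² + z² = 1.57642² + 2.691² = 9.72659
κ = 2ρ / |p|² = 2×1.57642 / 9.72659 = 0.32415
θ = 2·atan2(ρ, z) = 2·atan2(1.57642, 2.691) = 1.05984 rad
ℓ = θ/κ = 1.05984/0.32415 = 3.26964

0.3241 259.10 3.2696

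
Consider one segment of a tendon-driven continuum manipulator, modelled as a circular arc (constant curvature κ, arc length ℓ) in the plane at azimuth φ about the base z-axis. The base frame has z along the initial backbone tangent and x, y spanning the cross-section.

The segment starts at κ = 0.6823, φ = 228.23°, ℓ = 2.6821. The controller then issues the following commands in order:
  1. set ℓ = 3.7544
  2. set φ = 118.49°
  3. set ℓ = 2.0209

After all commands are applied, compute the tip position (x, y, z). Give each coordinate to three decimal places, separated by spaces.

initial: κ=0.6823, φ=228.23°, ℓ=2.6821
cmd 1: set ℓ=3.7544 → (κ,φ,ℓ)=(0.6823,228.23°,3.7544) → tip=(-1.7930,-2.0075,0.8032)
cmd 2: set φ=118.49° → (κ,φ,ℓ)=(0.6823,118.49°,3.7544) → tip=(-1.2839,2.3657,0.8032)
cmd 3: set ℓ=2.0209 → (κ,φ,ℓ)=(0.6823,118.49°,2.0209) → tip=(-0.5658,1.0424,1.4387)

-0.566 1.042 1.439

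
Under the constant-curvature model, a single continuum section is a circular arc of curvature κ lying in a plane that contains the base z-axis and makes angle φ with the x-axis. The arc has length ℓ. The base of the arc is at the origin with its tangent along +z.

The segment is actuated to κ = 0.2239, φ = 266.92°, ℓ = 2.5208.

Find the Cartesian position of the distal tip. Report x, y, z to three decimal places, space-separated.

-0.037 -0.692 2.389

θ = κ·ℓ = 0.2239 × 2.5208 = 0.56441 rad
ρ = (1 − cos θ)/κ = (1 − 0.84491)/0.2239 = 0.69269
z = sin θ / κ = 0.53491/0.2239 = 2.38908
x = ρ cos φ = 0.69269 × cos(266.92°) = -0.03722
y = ρ sin φ = 0.69269 × sin(266.92°) = -0.69169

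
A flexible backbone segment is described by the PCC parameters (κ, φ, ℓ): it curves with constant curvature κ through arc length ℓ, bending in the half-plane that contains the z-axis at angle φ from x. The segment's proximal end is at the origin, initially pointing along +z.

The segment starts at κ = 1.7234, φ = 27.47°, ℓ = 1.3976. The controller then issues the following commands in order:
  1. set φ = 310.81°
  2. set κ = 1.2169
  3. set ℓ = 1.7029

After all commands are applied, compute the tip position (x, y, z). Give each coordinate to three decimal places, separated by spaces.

initial: κ=1.7234, φ=27.47°, ℓ=1.3976
cmd 1: set φ=310.81° → (κ,φ,ℓ)=(1.7234,310.81°,1.3976) → tip=(0.6611,-0.7656,0.3882)
cmd 2: set κ=1.2169 → (κ,φ,ℓ)=(1.2169,310.81°,1.3976) → tip=(0.6067,-0.7026,0.8148)
cmd 3: set ℓ=1.7029 → (κ,φ,ℓ)=(1.2169,310.81°,1.7029) → tip=(0.7952,-0.9210,0.7206)

0.795 -0.921 0.721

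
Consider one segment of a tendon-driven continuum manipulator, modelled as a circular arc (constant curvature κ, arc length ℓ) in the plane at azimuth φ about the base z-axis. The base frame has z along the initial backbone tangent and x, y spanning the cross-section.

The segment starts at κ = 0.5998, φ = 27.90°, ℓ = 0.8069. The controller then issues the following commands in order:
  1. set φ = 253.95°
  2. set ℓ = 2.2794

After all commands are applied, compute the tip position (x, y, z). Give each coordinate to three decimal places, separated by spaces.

-0.368 -1.278 1.633

initial: κ=0.5998, φ=27.90°, ℓ=0.8069
cmd 1: set φ=253.95° → (κ,φ,ℓ)=(0.5998,253.95°,0.8069) → tip=(-0.0529,-0.1840,0.7758)
cmd 2: set ℓ=2.2794 → (κ,φ,ℓ)=(0.5998,253.95°,2.2794) → tip=(-0.3677,-1.2783,1.6328)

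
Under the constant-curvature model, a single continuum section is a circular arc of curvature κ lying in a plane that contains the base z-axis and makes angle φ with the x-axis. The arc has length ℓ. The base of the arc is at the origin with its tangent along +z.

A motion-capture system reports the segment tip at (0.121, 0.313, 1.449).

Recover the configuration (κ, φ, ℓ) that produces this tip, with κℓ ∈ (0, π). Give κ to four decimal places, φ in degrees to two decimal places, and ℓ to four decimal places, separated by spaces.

ρ = √(x²+y²) = √(0.121² + 0.313²) = 0.33557
φ = atan2(y, x) mod 360° = atan2(0.313, 0.121) = 68.8644°
|p|² = ρ² + z² = 0.33557² + 1.449² = 2.21221
κ = 2ρ / |p|² = 2×0.33557 / 2.21221 = 0.30338
θ = 2·atan2(ρ, z) = 2·atan2(0.33557, 1.449) = 0.45516 rad
ℓ = θ/κ = 0.45516/0.30338 = 1.50027

0.3034 68.86 1.5003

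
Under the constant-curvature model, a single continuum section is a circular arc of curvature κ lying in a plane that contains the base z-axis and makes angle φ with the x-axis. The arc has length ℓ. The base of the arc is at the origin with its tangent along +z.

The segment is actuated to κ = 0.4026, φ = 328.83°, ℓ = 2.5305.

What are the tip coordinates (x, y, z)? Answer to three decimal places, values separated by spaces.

θ = κ·ℓ = 0.4026 × 2.5305 = 1.01878 rad
ρ = (1 − cos θ)/κ = (1 − 0.52441)/0.4026 = 1.18131
z = sin θ / κ = 0.85147/0.4026 = 2.11492
x = ρ cos φ = 1.18131 × cos(328.83°) = 1.01077
y = ρ sin φ = 1.18131 × sin(328.83°) = -0.61142

1.011 -0.611 2.115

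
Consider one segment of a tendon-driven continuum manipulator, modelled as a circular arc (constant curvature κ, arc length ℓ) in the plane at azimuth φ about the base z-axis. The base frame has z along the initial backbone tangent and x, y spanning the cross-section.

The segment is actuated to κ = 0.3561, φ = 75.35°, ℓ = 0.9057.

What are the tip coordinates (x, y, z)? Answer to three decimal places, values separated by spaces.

θ = κ·ℓ = 0.3561 × 0.9057 = 0.32252 rad
ρ = (1 − cos θ)/κ = (1 − 0.94844)/0.3561 = 0.14479
z = sin θ / κ = 0.31696/0.3561 = 0.89008
x = ρ cos φ = 0.14479 × cos(75.35°) = 0.03662
y = ρ sin φ = 0.14479 × sin(75.35°) = 0.14008

0.037 0.140 0.890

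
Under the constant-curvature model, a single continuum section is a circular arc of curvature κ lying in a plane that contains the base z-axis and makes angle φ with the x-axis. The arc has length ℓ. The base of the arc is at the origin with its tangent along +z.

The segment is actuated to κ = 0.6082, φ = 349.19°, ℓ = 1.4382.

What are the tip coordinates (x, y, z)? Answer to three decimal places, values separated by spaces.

θ = κ·ℓ = 0.6082 × 1.4382 = 0.87471 rad
ρ = (1 − cos θ)/κ = (1 − 0.64122)/0.6082 = 0.58991
z = sin θ / κ = 0.76736/0.6082 = 1.26169
x = ρ cos φ = 0.58991 × cos(349.19°) = 0.57944
y = ρ sin φ = 0.58991 × sin(349.19°) = -0.11064

0.579 -0.111 1.262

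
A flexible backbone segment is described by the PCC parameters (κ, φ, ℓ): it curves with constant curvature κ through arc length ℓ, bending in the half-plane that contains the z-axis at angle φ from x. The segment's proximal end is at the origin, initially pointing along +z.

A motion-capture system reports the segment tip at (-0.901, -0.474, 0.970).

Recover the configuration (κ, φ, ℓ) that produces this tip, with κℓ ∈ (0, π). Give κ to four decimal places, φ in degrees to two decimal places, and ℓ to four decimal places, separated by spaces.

1.0297 207.75 1.5724

ρ = √(x²+y²) = √(-0.901² + -0.474²) = 1.01808
φ = atan2(y, x) mod 360° = atan2(-0.474, -0.901) = 207.7481°
|p|² = ρ² + z² = 1.01808² + 0.970² = 1.97738
κ = 2ρ / |p|² = 2×1.01808 / 1.97738 = 1.02972
θ = 2·atan2(ρ, z) = 2·atan2(1.01808, 0.970) = 1.61915 rad
ℓ = θ/κ = 1.61915/1.02972 = 1.57241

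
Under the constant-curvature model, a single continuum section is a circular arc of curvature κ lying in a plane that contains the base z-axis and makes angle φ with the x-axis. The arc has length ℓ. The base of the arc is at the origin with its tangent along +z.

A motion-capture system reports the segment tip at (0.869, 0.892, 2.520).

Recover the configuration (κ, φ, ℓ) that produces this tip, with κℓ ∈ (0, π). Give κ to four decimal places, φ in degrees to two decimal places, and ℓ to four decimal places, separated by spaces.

ρ = √(x²+y²) = √(0.869² + 0.892²) = 1.24532
φ = atan2(y, x) mod 360° = atan2(0.892, 0.869) = 45.7483°
|p|² = ρ² + z² = 1.24532² + 2.520² = 7.90123
κ = 2ρ / |p|² = 2×1.24532 / 7.90123 = 0.31522
θ = 2·atan2(ρ, z) = 2·atan2(1.24532, 2.520) = 0.91795 rad
ℓ = θ/κ = 0.91795/0.31522 = 2.91208

0.3152 45.75 2.9121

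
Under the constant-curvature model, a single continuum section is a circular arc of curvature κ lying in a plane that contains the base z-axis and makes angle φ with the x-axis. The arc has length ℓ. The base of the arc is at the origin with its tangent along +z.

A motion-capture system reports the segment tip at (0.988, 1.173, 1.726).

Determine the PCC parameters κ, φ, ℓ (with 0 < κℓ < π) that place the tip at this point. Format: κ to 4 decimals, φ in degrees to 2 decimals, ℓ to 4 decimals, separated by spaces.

0.5754 49.89 2.5253

ρ = √(x²+y²) = √(0.988² + 1.173²) = 1.53365
φ = atan2(y, x) mod 360° = atan2(1.173, 0.988) = 49.8931°
|p|² = ρ² + z² = 1.53365² + 1.726² = 5.33115
κ = 2ρ / |p|² = 2×1.53365 / 5.33115 = 0.57535
θ = 2·atan2(ρ, z) = 2·atan2(1.53365, 1.726) = 1.45291 rad
ℓ = θ/κ = 1.45291/0.57535 = 2.52525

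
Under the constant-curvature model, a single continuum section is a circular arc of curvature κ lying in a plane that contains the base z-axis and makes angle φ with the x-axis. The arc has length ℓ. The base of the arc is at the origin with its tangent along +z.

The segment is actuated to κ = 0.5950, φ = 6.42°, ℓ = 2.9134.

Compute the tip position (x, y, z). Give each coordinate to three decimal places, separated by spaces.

1.941 0.218 1.658

θ = κ·ℓ = 0.5950 × 2.9134 = 1.73347 rad
ρ = (1 − cos θ)/κ = (1 − -0.16196)/0.5950 = 1.95287
z = sin θ / κ = 0.98680/0.5950 = 1.65848
x = ρ cos φ = 1.95287 × cos(6.42°) = 1.94063
y = ρ sin φ = 1.95287 × sin(6.42°) = 0.21836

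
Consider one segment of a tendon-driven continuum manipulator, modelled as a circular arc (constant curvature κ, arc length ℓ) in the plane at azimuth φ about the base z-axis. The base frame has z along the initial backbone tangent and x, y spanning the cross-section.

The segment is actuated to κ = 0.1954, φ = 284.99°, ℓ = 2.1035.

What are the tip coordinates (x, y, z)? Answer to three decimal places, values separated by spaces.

θ = κ·ℓ = 0.1954 × 2.1035 = 0.41102 rad
ρ = (1 − cos θ)/κ = (1 − 0.91671)/0.1954 = 0.42624
z = sin θ / κ = 0.39955/0.1954 = 2.04477
x = ρ cos φ = 0.42624 × cos(284.99°) = 0.11025
y = ρ sin φ = 0.42624 × sin(284.99°) = -0.41174

0.110 -0.412 2.045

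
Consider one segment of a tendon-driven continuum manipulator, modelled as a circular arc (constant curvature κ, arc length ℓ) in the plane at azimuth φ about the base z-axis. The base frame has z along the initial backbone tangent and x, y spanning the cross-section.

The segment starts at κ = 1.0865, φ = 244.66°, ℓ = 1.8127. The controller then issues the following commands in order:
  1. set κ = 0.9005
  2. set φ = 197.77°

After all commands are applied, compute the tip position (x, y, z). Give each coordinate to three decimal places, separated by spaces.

-1.123 -0.360 1.108

initial: κ=1.0865, φ=244.66°, ℓ=1.8127
cmd 1: set κ=0.9005 → (κ,φ,ℓ)=(0.9005,244.66°,1.8127) → tip=(-0.5045,-1.0654,1.1084)
cmd 2: set φ=197.77° → (κ,φ,ℓ)=(0.9005,197.77°,1.8127) → tip=(-1.1225,-0.3598,1.1084)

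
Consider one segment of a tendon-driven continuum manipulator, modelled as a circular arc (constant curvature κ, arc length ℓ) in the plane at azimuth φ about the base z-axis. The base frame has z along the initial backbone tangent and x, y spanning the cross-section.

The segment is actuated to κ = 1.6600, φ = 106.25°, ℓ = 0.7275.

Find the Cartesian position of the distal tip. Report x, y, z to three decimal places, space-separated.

-0.109 0.373 0.563

θ = κ·ℓ = 1.6600 × 0.7275 = 1.20765 rad
ρ = (1 − cos θ)/κ = (1 − 0.35522)/1.6600 = 0.38842
z = sin θ / κ = 0.93478/1.6600 = 0.56312
x = ρ cos φ = 0.38842 × cos(106.25°) = -0.10869
y = ρ sin φ = 0.38842 × sin(106.25°) = 0.37291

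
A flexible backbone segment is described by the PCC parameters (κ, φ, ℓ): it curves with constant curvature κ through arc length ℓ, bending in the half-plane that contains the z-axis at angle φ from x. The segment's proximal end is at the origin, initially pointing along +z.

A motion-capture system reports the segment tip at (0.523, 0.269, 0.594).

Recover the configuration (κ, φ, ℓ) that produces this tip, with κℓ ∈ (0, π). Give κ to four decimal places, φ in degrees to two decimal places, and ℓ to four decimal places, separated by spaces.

1.6834 27.22 0.9272

ρ = √(x²+y²) = √(0.523² + 0.269²) = 0.58812
φ = atan2(y, x) mod 360° = atan2(0.269, 0.523) = 27.2186°
|p|² = ρ² + z² = 0.58812² + 0.594² = 0.69873
κ = 2ρ / |p|² = 2×0.58812 / 0.69873 = 1.68342
θ = 2·atan2(ρ, z) = 2·atan2(0.58812, 0.594) = 1.56086 rad
ℓ = θ/κ = 1.56086/1.68342 = 0.92719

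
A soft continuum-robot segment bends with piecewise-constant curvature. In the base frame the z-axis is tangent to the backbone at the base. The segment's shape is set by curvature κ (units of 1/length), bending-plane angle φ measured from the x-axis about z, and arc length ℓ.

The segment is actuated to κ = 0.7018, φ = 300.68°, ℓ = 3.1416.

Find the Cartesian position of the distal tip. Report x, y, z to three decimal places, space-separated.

θ = κ·ℓ = 0.7018 × 3.1416 = 2.20477 rad
ρ = (1 − cos θ)/κ = (1 − -0.59235)/0.7018 = 2.26896
z = sin θ / κ = 0.80568/0.7018 = 1.14802
x = ρ cos φ = 2.26896 × cos(300.68°) = 1.15772
y = ρ sin φ = 2.26896 × sin(300.68°) = -1.95137

1.158 -1.951 1.148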